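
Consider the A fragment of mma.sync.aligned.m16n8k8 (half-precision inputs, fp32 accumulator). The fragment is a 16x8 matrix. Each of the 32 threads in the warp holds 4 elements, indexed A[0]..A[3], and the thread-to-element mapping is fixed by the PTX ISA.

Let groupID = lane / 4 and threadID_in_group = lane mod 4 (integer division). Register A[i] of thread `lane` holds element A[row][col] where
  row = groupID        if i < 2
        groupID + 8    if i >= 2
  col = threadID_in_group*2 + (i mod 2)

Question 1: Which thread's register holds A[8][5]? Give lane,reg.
2,3

r:8=>grp=0,rB=1  c:5=>tig=2,lo=1
L=0*4+2=2  i=1*2+1=3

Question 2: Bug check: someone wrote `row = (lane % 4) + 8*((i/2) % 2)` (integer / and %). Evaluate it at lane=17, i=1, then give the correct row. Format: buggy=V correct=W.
buggy=1 correct=4

`(lane % 4) + 8*((i/2) % 2)`[17,1]→1
L=17→G=17>>2=4, T=17&3=1
[1]→row 4+0=4  col 1·2+1=3
row: 1 vs 4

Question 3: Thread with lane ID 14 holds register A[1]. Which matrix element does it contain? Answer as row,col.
3,5

lane 14→14/4=3, 14 mod 4=2
i=1  r:3+0→3  c:2·2+1→5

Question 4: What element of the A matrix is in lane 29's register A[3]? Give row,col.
lane 29: gid=7 (29/4), tid=1 (29%4)
i=3: r=7+8=15, c=1*2+1=3

15,3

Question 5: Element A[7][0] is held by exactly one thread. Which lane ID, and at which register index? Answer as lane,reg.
r=7→G=7,rhi=0  c=0→T=0,p=0
L=7*4+0=28  i=0*2+0=0

28,0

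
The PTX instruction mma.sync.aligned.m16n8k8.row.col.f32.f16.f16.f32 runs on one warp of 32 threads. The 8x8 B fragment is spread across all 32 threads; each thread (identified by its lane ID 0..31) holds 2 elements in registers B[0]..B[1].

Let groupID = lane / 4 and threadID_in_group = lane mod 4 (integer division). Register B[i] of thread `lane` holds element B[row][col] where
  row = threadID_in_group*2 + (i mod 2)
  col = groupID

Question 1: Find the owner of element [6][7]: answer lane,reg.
31,0

c: 7->gid=7  r: 6->tid=3,i&1=0
L=7*4+3=31  i=0=0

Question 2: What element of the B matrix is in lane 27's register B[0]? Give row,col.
6,6

lane 27→27/4=6, 27 mod 4=3
i=0  r:2·3+0→6  c:6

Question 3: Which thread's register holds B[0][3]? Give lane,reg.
c=3->g=3  r=0->t=0,b0=0
L=3*4+0=12  i=0=0

12,0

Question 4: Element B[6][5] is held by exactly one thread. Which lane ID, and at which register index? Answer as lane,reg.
23,0

c=5→G=5  r=6→T=3,p=0
L=5*4+3=23  i=0=0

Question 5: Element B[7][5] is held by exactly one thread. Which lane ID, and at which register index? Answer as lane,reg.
23,1

c: 5->gid=5  r: 7->tid=3,i&1=1
L=5*4+3=23  i=1=1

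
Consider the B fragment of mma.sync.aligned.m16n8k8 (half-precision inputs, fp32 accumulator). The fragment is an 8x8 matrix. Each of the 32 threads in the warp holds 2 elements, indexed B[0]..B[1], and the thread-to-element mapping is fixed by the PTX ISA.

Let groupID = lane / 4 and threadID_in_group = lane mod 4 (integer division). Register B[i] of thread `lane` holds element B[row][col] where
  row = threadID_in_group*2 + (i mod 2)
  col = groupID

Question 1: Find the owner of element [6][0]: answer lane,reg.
3,0

c: 0->gid=0  r: 6->tid=3,i&1=0
L=0*4+3=3  i=0=0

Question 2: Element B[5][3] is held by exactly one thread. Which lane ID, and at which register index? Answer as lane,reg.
c=3→G=3  r=5→T=2,p=1
L=3*4+2=14  i=1=1

14,1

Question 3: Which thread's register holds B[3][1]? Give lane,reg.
5,1

c: 1->gid=1  r: 3->tid=1,i&1=1
L=1*4+1=5  i=1=1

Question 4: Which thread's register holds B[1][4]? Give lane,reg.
16,1

c=4->g=4  r=1->t=0,b0=1
L=4*4+0=16  i=1=1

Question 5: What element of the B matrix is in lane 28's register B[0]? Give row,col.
0,7

lane 28: gid=7 (28/4), tid=0 (28%4)
i=0: r=0*2+0=0, c=gid=7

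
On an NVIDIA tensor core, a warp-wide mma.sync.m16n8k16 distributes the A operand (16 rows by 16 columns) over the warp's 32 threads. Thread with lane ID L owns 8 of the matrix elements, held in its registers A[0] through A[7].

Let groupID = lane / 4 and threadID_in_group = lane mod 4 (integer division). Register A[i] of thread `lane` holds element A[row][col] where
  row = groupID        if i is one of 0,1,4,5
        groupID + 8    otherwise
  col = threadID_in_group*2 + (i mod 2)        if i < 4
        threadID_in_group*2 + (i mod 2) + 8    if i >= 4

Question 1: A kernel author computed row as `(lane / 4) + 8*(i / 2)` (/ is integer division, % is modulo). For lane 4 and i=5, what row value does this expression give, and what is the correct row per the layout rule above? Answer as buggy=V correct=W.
buggy=17 correct=1

`(lane / 4) + 8*(i / 2)`[4,5]->17
lane 4: gid=1 (4/4), tid=0 (4%4)
i=5: r=1+0=1, c=0*2+1+8=9
row: 17 vs 1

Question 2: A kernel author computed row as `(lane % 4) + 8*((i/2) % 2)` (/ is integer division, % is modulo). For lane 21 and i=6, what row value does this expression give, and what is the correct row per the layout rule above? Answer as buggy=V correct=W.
`(lane % 4) + 8*((i/2) % 2)`[21,6]⇒9
lane 21: gr=5 (21/4), th=1 (21%4)
i=6: r=5+8=13, c=1*2+0+8=10
row: 9 vs 13

buggy=9 correct=13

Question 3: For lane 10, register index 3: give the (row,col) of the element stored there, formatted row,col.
10,5

L=10⇒gr=10>>2=2, th=10&3=2
[3]⇒row 2+8=10  col 2·2+1+0=5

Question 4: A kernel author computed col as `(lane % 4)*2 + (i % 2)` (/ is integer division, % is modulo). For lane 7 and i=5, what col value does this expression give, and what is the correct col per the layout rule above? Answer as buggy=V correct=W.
buggy=7 correct=15

`(lane % 4)*2 + (i % 2)`[7,5]->7
lane 7: g=1 (7/4), t=3 (7%4)
i=5: r=1+0=1, c=3*2+1+8=15
col: 7 vs 15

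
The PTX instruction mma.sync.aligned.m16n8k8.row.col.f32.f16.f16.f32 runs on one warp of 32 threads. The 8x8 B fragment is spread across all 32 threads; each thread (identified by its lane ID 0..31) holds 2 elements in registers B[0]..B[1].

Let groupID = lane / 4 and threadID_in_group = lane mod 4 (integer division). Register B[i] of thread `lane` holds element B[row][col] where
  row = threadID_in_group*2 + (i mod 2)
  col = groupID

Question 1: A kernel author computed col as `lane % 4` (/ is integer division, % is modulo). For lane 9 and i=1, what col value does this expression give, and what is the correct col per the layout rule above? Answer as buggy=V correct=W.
`lane % 4`[9,1]→1
lane 9→9/4=2, 9 mod 4=1
i=1  r:2·1+1→3  c:2
col: 1 vs 2

buggy=1 correct=2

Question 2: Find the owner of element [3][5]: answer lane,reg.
21,1

c=5→G=5  r=3→T=1,p=1
L=5*4+1=21  i=1=1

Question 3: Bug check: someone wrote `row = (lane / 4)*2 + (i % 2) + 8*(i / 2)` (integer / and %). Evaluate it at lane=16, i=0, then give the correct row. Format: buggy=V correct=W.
buggy=8 correct=0

`(lane / 4)*2 + (i % 2) + 8*(i / 2)`[16,0]→8
L=16→G=16>>2=4, T=16&3=0
[0]→row 0·2+0=0  col G=4
row: 8 vs 0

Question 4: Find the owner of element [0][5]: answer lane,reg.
c=5→G=5  r=0→T=0,p=0
L=5*4+0=20  i=0=0

20,0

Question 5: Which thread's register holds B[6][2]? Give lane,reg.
11,0

c=2→G=2  r=6→T=3,p=0
L=2*4+3=11  i=0=0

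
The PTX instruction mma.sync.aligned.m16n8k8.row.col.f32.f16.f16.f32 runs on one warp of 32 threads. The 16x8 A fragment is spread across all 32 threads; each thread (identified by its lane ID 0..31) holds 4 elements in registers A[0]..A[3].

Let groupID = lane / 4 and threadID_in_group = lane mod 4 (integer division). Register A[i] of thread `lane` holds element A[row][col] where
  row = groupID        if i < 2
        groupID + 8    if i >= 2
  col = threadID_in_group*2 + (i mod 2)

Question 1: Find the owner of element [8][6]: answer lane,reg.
r=8⇒gr=0,Rb=1  c=6⇒th=3,odd=0
L=0*4+3=3  i=1*2+0=2

3,2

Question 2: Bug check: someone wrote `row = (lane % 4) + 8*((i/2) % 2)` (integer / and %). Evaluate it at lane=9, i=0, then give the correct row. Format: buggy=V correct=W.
buggy=1 correct=2

`(lane % 4) + 8*((i/2) % 2)`[9,0]->1
lane 9->9/4=2, 9 mod 4=1
i=0  r:2+0->2  c:2·1+0->2
row: 1 vs 2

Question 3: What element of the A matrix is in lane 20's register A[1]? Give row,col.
5,1

20: grp=5,tig=0
[1] (5+0,0*2+1) = (5,1)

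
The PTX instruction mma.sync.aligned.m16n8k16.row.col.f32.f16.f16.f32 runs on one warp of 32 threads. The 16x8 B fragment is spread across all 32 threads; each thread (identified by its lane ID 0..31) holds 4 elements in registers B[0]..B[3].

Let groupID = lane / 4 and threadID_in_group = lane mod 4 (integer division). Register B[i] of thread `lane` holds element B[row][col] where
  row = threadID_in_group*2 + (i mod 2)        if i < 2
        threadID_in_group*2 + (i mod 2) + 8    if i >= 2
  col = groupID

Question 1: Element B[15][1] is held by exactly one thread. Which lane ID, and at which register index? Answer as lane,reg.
c:1=>grp=1  r:15=>rB=1,tig=3,lo=1
L=1*4+3=7  i=1*2+1=3

7,3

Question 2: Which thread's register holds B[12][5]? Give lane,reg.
c:5=>grp=5  r:12=>rB=1,tig=2,lo=0
L=5*4+2=22  i=1*2+0=2

22,2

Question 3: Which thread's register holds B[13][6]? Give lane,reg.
26,3

c=6->g=6  r=13->rb=1,t=2,b0=1
L=6*4+2=26  i=1*2+1=3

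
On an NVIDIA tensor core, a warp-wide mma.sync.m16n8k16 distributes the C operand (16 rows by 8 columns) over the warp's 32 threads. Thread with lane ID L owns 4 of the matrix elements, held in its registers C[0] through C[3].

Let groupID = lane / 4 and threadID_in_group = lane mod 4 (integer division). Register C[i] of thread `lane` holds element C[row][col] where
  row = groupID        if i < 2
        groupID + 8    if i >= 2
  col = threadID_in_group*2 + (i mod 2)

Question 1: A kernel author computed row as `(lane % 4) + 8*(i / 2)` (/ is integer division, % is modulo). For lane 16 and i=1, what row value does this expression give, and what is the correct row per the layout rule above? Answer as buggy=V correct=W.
`(lane % 4) + 8*(i / 2)`[16,1]->0
L=16->gid=16>>2=4, tid=16&3=0
[1]->row 4+0=4  col 0·2+1=1
row: 0 vs 4

buggy=0 correct=4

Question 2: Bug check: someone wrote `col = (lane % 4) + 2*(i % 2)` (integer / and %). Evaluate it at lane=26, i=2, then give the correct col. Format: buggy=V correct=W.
`(lane % 4) + 2*(i % 2)`[26,2]→2
lane 26: G=6 (26/4), T=2 (26%4)
i=2: r=6+8=14, c=2*2+0=4
col: 2 vs 4

buggy=2 correct=4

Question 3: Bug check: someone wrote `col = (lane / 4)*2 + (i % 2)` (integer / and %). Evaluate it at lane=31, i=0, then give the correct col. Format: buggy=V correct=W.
buggy=14 correct=6

`(lane / 4)*2 + (i % 2)`[31,0]→14
L=31→G=31>>2=7, T=31&3=3
[0]→row 7+0=7  col 3·2+0=6
col: 14 vs 6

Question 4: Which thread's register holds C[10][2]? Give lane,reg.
r=10→G=2,rhi=1  c=2→T=1,p=0
L=2*4+1=9  i=1*2+0=2

9,2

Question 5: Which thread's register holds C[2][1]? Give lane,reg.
r=2->g=2,rb=0  c=1->t=0,b0=1
L=2*4+0=8  i=0*2+1=1

8,1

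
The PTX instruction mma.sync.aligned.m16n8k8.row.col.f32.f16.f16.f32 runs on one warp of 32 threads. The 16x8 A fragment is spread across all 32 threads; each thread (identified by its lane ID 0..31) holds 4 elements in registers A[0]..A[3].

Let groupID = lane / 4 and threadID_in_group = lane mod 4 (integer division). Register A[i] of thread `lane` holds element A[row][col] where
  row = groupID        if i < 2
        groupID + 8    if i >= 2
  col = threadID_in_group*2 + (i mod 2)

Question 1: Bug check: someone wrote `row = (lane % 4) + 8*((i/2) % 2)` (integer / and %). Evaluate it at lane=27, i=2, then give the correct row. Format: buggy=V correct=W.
`(lane % 4) + 8*((i/2) % 2)`[27,2]->11
L=27->g=27>>2=6, t=27&3=3
[2]->row 6+8=14  col 3·2+0=6
row: 11 vs 14

buggy=11 correct=14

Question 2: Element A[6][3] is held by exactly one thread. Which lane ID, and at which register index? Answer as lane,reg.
25,1

r=6→G=6,rhi=0  c=3→T=1,p=1
L=6*4+1=25  i=0*2+1=1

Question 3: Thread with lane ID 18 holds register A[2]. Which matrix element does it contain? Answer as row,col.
L=18→G=18>>2=4, T=18&3=2
[2]→row 4+8=12  col 2·2+0=4

12,4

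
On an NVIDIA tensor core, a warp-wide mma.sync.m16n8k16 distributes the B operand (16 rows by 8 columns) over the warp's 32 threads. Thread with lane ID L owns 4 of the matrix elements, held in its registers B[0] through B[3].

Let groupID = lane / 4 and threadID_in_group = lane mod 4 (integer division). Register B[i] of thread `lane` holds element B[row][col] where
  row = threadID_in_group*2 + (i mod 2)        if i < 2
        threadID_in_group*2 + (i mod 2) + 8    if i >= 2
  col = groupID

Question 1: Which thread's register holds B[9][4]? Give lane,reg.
16,3

c:4=>grp=4  r:9=>rB=1,tig=0,lo=1
L=4*4+0=16  i=1*2+1=3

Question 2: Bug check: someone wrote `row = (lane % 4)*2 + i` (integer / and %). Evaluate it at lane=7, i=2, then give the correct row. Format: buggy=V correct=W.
`(lane % 4)*2 + i`[7,2]->8
lane 7: g=1 (7/4), t=3 (7%4)
i=2: r=3*2+0+8=14, c=g=1
row: 8 vs 14

buggy=8 correct=14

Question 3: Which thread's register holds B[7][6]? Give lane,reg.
27,1

c:6=>grp=6  r:7=>rB=0,tig=3,lo=1
L=6*4+3=27  i=0*2+1=1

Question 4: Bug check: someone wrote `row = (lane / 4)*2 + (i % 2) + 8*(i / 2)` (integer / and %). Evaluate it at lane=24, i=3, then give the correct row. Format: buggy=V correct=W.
`(lane / 4)*2 + (i % 2) + 8*(i / 2)`[24,3]→21
24: G=6,T=0
[3] (0*2+1+8,6) = (9,6)
row: 21 vs 9

buggy=21 correct=9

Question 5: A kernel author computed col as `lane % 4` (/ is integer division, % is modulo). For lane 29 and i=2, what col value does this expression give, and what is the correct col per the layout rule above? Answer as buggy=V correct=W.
`lane % 4`[29,2]⇒1
lane 29⇒29/4=7, 29 mod 4=1
i=2  r:2·1+0+8⇒10  c:7
col: 1 vs 7

buggy=1 correct=7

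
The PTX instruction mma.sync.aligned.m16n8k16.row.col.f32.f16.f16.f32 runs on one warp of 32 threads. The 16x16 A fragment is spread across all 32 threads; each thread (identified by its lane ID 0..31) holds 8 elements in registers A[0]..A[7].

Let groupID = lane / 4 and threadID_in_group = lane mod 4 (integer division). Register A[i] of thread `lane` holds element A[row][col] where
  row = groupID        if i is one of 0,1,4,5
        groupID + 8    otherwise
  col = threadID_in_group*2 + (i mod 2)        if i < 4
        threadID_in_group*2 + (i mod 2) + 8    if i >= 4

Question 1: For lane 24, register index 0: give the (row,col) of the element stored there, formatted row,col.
6,0

lane 24: gid=6 (24/4), tid=0 (24%4)
i=0: r=6+0=6, c=0*2+0+0=0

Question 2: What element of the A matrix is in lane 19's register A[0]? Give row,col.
4,6

lane 19: gr=4 (19/4), th=3 (19%4)
i=0: r=4+0=4, c=3*2+0+0=6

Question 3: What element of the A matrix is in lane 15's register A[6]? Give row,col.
11,14

15: G=3,T=3
[6] (3+8,3*2+0+8) = (11,14)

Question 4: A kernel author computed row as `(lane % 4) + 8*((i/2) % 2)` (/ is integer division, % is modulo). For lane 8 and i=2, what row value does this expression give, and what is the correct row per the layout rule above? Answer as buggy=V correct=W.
`(lane % 4) + 8*((i/2) % 2)`[8,2]->8
8: g=2,t=0
[2] (2+8,0*2+0+0) = (10,0)
row: 8 vs 10

buggy=8 correct=10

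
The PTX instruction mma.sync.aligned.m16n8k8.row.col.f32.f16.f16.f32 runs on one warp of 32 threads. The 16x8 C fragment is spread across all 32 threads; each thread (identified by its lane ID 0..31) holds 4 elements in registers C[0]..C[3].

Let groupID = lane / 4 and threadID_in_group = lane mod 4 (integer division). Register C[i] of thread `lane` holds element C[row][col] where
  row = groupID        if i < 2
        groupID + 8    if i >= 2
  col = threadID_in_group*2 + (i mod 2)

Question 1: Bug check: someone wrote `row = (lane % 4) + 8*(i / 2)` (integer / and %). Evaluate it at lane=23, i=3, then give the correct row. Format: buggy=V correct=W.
`(lane % 4) + 8*(i / 2)`[23,3]->11
L=23->g=23>>2=5, t=23&3=3
[3]->row 5+8=13  col 3·2+1=7
row: 11 vs 13

buggy=11 correct=13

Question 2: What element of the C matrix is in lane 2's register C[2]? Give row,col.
2: G=0,T=2
[2] (0+8,2*2+0) = (8,4)

8,4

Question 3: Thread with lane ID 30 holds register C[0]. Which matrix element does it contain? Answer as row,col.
L=30=>grp=30>>2=7, tig=30&3=2
[0]=>row 7+0=7  col 2·2+0=4

7,4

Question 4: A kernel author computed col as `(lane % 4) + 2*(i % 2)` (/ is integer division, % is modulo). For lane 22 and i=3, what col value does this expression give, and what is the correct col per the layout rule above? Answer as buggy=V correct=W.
`(lane % 4) + 2*(i % 2)`[22,3]->4
lane 22->22/4=5, 22 mod 4=2
i=3  r:5+8->13  c:2·2+1->5
col: 4 vs 5

buggy=4 correct=5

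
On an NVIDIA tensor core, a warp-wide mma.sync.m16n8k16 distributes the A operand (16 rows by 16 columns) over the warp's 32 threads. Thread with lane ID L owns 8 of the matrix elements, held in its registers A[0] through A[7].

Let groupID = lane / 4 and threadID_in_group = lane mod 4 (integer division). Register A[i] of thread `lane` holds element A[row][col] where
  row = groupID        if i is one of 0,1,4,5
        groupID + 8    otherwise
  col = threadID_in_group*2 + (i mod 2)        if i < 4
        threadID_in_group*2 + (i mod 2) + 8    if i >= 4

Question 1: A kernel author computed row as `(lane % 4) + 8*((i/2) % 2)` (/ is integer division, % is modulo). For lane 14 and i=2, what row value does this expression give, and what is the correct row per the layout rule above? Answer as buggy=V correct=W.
buggy=10 correct=11

`(lane % 4) + 8*((i/2) % 2)`[14,2]→10
L=14→G=14>>2=3, T=14&3=2
[2]→row 3+8=11  col 2·2+0+0=4
row: 10 vs 11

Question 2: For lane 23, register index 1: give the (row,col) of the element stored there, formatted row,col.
lane 23: gr=5 (23/4), th=3 (23%4)
i=1: r=5+0=5, c=3*2+1+0=7

5,7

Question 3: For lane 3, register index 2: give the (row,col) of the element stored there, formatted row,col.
8,6

lane 3=>3/4=0, 3 mod 4=3
i=2  r:0+8=>8  c:2·3+0+0=>6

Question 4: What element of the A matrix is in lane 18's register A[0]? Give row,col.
4,4

L=18⇒gr=18>>2=4, th=18&3=2
[0]⇒row 4+0=4  col 2·2+0+0=4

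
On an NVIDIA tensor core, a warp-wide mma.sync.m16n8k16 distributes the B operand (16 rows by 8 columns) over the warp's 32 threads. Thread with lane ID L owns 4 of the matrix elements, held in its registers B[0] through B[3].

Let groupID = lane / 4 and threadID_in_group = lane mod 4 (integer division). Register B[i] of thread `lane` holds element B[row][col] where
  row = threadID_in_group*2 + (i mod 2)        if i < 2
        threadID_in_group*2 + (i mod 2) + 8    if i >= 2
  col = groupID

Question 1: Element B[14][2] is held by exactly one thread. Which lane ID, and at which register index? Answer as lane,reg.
c:2=>grp=2  r:14=>rB=1,tig=3,lo=0
L=2*4+3=11  i=1*2+0=2

11,2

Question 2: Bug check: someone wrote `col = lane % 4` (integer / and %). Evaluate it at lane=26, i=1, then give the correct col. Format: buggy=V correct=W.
buggy=2 correct=6

`lane % 4`[26,1]=>2
lane 26: grp=6 (26/4), tig=2 (26%4)
i=1: r=2*2+1+0=5, c=grp=6
col: 2 vs 6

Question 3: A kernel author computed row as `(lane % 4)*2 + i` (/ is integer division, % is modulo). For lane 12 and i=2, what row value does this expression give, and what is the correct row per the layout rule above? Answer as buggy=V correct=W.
buggy=2 correct=8

`(lane % 4)*2 + i`[12,2]=>2
L=12=>grp=12>>2=3, tig=12&3=0
[2]=>row 0·2+0+8=8  col grp=3
row: 2 vs 8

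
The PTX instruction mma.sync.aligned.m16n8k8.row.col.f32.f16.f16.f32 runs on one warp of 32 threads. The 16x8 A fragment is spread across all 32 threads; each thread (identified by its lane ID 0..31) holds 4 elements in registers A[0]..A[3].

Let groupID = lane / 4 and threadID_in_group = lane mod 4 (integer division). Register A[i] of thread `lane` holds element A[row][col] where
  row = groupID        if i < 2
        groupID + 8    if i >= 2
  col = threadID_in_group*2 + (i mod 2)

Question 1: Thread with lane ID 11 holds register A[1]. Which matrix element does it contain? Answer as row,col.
lane 11: G=2 (11/4), T=3 (11%4)
i=1: r=2+0=2, c=3*2+1=7

2,7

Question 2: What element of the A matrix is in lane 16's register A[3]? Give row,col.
12,1

16: gid=4,tid=0
[3] (4+8,0*2+1) = (12,1)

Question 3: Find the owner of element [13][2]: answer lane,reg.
21,2

r=13→G=5,rhi=1  c=2→T=1,p=0
L=5*4+1=21  i=1*2+0=2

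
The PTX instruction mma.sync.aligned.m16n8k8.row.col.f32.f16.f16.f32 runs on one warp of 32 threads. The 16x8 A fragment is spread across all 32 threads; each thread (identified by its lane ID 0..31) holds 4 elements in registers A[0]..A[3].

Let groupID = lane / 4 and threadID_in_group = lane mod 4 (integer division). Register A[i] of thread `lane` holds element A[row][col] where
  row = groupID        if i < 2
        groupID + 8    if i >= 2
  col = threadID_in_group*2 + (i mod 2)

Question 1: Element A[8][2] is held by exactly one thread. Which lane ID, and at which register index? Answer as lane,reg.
r=8⇒gr=0,Rb=1  c=2⇒th=1,odd=0
L=0*4+1=1  i=1*2+0=2

1,2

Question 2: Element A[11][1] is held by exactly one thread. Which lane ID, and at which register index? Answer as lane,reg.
r=11->g=3,rb=1  c=1->t=0,b0=1
L=3*4+0=12  i=1*2+1=3

12,3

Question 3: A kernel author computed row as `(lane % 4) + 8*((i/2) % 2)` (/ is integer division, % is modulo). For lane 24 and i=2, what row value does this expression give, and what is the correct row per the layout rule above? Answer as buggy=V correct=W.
`(lane % 4) + 8*((i/2) % 2)`[24,2]⇒8
24: gr=6,th=0
[2] (6+8,0*2+0) = (14,0)
row: 8 vs 14

buggy=8 correct=14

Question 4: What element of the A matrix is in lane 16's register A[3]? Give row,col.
12,1

lane 16: g=4 (16/4), t=0 (16%4)
i=3: r=4+8=12, c=0*2+1=1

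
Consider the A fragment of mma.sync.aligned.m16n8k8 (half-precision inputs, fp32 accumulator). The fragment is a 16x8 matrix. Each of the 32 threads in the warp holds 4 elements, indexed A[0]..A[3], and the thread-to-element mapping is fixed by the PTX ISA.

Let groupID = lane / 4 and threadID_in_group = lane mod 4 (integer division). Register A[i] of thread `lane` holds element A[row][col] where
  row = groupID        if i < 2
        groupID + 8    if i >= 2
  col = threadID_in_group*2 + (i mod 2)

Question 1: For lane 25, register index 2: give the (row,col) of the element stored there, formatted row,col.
14,2

25: g=6,t=1
[2] (6+8,1*2+0) = (14,2)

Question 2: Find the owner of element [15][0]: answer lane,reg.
28,2

r=15⇒gr=7,Rb=1  c=0⇒th=0,odd=0
L=7*4+0=28  i=1*2+0=2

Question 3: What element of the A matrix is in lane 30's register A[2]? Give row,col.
15,4

lane 30: grp=7 (30/4), tig=2 (30%4)
i=2: r=7+8=15, c=2*2+0=4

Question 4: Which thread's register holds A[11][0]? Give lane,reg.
r:11=>grp=3,rB=1  c:0=>tig=0,lo=0
L=3*4+0=12  i=1*2+0=2

12,2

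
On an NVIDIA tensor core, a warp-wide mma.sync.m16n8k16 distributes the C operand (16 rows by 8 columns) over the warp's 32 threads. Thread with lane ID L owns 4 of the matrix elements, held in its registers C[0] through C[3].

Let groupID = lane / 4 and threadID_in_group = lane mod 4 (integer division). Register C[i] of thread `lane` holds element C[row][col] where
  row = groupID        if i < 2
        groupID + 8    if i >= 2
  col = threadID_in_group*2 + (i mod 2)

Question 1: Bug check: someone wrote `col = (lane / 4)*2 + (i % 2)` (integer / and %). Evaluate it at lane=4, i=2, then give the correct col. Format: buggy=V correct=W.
buggy=2 correct=0

`(lane / 4)*2 + (i % 2)`[4,2]->2
lane 4: gid=1 (4/4), tid=0 (4%4)
i=2: r=1+8=9, c=0*2+0=0
col: 2 vs 0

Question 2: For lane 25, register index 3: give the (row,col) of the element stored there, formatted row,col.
lane 25: gid=6 (25/4), tid=1 (25%4)
i=3: r=6+8=14, c=1*2+1=3

14,3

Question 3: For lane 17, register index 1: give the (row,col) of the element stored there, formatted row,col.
4,3

L=17->gid=17>>2=4, tid=17&3=1
[1]->row 4+0=4  col 1·2+1=3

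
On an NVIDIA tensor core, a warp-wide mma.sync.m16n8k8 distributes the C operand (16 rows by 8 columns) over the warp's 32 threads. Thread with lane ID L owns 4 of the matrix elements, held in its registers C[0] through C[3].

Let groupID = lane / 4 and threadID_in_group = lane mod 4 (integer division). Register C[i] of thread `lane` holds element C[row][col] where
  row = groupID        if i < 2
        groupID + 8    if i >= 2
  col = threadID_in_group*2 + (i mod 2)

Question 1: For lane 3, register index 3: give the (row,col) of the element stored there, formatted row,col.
lane 3->3/4=0, 3 mod 4=3
i=3  r:0+8->8  c:2·3+1->7

8,7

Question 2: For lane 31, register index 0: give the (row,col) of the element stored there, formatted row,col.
lane 31=>31/4=7, 31 mod 4=3
i=0  r:7+0=>7  c:2·3+0=>6

7,6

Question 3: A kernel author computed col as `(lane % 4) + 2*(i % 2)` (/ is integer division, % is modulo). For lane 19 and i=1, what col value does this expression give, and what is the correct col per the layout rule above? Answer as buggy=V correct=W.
`(lane % 4) + 2*(i % 2)`[19,1]⇒5
lane 19⇒19/4=4, 19 mod 4=3
i=1  r:4+0⇒4  c:2·3+1⇒7
col: 5 vs 7

buggy=5 correct=7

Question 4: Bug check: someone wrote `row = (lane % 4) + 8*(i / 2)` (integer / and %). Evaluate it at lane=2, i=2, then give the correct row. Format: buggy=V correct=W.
buggy=10 correct=8

`(lane % 4) + 8*(i / 2)`[2,2]⇒10
lane 2⇒2/4=0, 2 mod 4=2
i=2  r:0+8⇒8  c:2·2+0⇒4
row: 10 vs 8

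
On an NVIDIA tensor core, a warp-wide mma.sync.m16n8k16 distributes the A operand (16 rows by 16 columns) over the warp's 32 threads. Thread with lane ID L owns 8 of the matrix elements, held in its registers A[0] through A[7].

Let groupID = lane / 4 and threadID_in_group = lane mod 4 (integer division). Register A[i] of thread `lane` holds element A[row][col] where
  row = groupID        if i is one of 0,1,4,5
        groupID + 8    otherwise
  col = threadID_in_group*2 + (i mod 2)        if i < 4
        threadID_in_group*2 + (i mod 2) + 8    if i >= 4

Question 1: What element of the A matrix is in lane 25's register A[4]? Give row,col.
6,10

L=25⇒gr=25>>2=6, th=25&3=1
[4]⇒row 6+0=6  col 1·2+0+8=10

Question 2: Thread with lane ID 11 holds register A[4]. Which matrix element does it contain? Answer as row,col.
lane 11: g=2 (11/4), t=3 (11%4)
i=4: r=2+0=2, c=3*2+0+8=14

2,14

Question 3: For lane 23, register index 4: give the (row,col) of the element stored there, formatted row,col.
5,14

lane 23=>23/4=5, 23 mod 4=3
i=4  r:5+0=>5  c:2·3+0+8=>14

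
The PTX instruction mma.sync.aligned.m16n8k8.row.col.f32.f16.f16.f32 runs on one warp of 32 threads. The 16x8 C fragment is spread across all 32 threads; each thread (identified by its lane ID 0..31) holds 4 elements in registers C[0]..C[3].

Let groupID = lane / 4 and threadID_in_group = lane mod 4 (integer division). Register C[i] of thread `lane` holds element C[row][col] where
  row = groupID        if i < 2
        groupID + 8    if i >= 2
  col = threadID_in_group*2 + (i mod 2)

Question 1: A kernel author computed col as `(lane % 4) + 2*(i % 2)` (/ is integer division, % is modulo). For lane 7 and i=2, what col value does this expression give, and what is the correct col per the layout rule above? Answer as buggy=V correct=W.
buggy=3 correct=6

`(lane % 4) + 2*(i % 2)`[7,2]⇒3
lane 7⇒7/4=1, 7 mod 4=3
i=2  r:1+8⇒9  c:2·3+0⇒6
col: 3 vs 6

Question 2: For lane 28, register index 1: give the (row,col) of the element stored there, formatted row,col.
7,1

lane 28->28/4=7, 28 mod 4=0
i=1  r:7+0->7  c:2·0+1->1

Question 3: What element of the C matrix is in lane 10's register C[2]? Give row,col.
10,4

lane 10: G=2 (10/4), T=2 (10%4)
i=2: r=2+8=10, c=2*2+0=4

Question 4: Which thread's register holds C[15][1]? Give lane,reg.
r=15->g=7,rb=1  c=1->t=0,b0=1
L=7*4+0=28  i=1*2+1=3

28,3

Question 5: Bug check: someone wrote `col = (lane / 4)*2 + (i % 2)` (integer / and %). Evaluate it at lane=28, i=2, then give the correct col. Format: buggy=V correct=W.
buggy=14 correct=0

`(lane / 4)*2 + (i % 2)`[28,2]⇒14
lane 28⇒28/4=7, 28 mod 4=0
i=2  r:7+8⇒15  c:2·0+0⇒0
col: 14 vs 0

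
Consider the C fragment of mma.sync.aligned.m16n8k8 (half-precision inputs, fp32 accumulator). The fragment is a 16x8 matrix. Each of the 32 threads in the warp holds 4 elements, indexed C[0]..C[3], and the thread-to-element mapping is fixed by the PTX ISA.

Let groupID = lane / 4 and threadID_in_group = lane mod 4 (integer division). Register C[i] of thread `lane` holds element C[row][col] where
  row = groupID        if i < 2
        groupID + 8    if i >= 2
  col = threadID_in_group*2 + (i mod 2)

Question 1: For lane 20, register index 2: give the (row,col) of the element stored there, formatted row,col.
20: gr=5,th=0
[2] (5+8,0*2+0) = (13,0)

13,0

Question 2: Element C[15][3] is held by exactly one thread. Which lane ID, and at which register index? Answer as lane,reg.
r=15⇒gr=7,Rb=1  c=3⇒th=1,odd=1
L=7*4+1=29  i=1*2+1=3

29,3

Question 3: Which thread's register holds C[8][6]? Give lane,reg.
r=8→G=0,rhi=1  c=6→T=3,p=0
L=0*4+3=3  i=1*2+0=2

3,2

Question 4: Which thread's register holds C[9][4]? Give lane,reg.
r:9=>grp=1,rB=1  c:4=>tig=2,lo=0
L=1*4+2=6  i=1*2+0=2

6,2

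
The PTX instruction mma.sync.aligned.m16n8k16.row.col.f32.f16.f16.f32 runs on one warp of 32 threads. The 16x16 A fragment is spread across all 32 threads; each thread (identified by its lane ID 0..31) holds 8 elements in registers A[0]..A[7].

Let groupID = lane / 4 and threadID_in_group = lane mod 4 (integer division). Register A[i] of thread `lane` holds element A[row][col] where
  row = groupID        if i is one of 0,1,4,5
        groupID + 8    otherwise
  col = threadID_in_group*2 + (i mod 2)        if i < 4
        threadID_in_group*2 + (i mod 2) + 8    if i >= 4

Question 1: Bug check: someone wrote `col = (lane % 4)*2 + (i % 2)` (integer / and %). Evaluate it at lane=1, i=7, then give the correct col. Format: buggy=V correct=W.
buggy=3 correct=11

`(lane % 4)*2 + (i % 2)`[1,7]->3
lane 1->1/4=0, 1 mod 4=1
i=7  r:0+8->8  c:2·1+1+8->11
col: 3 vs 11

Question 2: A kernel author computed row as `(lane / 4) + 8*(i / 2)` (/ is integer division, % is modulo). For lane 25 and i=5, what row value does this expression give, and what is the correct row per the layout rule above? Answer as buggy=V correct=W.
buggy=22 correct=6

`(lane / 4) + 8*(i / 2)`[25,5]=>22
lane 25=>25/4=6, 25 mod 4=1
i=5  r:6+0=>6  c:2·1+1+8=>11
row: 22 vs 6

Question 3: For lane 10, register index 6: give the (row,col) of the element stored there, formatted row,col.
10,12

L=10=>grp=10>>2=2, tig=10&3=2
[6]=>row 2+8=10  col 2·2+0+8=12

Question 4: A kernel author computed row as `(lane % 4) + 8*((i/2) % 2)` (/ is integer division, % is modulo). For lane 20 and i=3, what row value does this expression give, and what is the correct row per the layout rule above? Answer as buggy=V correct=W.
`(lane % 4) + 8*((i/2) % 2)`[20,3]->8
lane 20: gid=5 (20/4), tid=0 (20%4)
i=3: r=5+8=13, c=0*2+1+0=1
row: 8 vs 13

buggy=8 correct=13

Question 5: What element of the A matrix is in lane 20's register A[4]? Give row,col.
5,8

lane 20: grp=5 (20/4), tig=0 (20%4)
i=4: r=5+0=5, c=0*2+0+8=8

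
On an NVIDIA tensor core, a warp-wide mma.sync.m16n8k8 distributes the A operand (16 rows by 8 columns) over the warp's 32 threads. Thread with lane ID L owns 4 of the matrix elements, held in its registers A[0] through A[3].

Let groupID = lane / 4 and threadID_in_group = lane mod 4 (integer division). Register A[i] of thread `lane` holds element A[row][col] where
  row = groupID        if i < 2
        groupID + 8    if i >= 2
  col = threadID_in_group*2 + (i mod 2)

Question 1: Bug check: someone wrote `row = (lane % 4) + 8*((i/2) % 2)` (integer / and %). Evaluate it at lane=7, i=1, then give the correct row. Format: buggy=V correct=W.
buggy=3 correct=1

`(lane % 4) + 8*((i/2) % 2)`[7,1]⇒3
L=7⇒gr=7>>2=1, th=7&3=3
[1]⇒row 1+0=1  col 3·2+1=7
row: 3 vs 1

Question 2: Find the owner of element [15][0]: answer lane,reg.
r=15⇒gr=7,Rb=1  c=0⇒th=0,odd=0
L=7*4+0=28  i=1*2+0=2

28,2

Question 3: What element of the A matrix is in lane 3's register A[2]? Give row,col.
8,6

lane 3: G=0 (3/4), T=3 (3%4)
i=2: r=0+8=8, c=3*2+0=6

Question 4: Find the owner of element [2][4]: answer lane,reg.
10,0

r: 2->gid=2,r8=0  c: 4->tid=2,i&1=0
L=2*4+2=10  i=0*2+0=0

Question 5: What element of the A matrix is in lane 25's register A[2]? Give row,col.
14,2

lane 25→25/4=6, 25 mod 4=1
i=2  r:6+8→14  c:2·1+0→2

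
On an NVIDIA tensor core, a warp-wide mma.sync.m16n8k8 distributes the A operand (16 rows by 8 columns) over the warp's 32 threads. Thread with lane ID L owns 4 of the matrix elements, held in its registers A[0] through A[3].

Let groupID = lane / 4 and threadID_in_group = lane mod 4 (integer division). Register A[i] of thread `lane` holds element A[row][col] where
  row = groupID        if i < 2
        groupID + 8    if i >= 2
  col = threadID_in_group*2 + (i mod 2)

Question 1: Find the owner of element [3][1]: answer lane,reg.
r=3→G=3,rhi=0  c=1→T=0,p=1
L=3*4+0=12  i=0*2+1=1

12,1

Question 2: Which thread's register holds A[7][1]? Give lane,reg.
28,1

r: 7->gid=7,r8=0  c: 1->tid=0,i&1=1
L=7*4+0=28  i=0*2+1=1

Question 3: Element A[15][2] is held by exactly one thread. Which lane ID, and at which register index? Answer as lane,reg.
r=15->g=7,rb=1  c=2->t=1,b0=0
L=7*4+1=29  i=1*2+0=2

29,2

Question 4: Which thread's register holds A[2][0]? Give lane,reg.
r: 2->gid=2,r8=0  c: 0->tid=0,i&1=0
L=2*4+0=8  i=0*2+0=0

8,0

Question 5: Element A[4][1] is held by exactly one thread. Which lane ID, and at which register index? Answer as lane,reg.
16,1

r=4->g=4,rb=0  c=1->t=0,b0=1
L=4*4+0=16  i=0*2+1=1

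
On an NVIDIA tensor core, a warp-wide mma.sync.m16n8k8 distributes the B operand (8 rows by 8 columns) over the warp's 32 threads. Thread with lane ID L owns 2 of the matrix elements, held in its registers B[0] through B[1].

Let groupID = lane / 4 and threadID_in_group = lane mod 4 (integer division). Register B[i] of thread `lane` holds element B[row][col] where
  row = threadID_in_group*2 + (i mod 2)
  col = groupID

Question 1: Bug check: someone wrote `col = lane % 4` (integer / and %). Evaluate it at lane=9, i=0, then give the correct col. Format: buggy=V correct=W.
buggy=1 correct=2

`lane % 4`[9,0]→1
lane 9→9/4=2, 9 mod 4=1
i=0  r:2·1+0→2  c:2
col: 1 vs 2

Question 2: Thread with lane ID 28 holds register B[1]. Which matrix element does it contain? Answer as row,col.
28: grp=7,tig=0
[1] (0*2+1,7) = (1,7)

1,7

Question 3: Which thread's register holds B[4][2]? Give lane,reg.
c=2⇒gr=2  r=4⇒th=2,odd=0
L=2*4+2=10  i=0=0

10,0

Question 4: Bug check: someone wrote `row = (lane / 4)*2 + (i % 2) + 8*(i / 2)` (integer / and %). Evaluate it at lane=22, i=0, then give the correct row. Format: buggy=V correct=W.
buggy=10 correct=4

`(lane / 4)*2 + (i % 2) + 8*(i / 2)`[22,0]=>10
lane 22=>22/4=5, 22 mod 4=2
i=0  r:2·2+0=>4  c:5
row: 10 vs 4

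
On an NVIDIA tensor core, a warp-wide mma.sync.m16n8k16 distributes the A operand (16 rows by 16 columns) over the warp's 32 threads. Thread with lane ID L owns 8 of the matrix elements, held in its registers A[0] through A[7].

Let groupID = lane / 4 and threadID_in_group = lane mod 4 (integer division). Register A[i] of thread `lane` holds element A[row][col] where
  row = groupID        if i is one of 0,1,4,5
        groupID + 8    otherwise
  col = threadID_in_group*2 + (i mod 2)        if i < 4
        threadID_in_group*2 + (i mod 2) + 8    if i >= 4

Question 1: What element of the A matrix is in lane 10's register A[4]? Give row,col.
lane 10⇒10/4=2, 10 mod 4=2
i=4  r:2+0⇒2  c:2·2+0+8⇒12

2,12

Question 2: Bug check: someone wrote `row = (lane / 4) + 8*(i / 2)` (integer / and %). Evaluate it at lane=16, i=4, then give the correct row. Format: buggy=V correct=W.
buggy=20 correct=4

`(lane / 4) + 8*(i / 2)`[16,4]=>20
16: grp=4,tig=0
[4] (4+0,0*2+0+8) = (4,8)
row: 20 vs 4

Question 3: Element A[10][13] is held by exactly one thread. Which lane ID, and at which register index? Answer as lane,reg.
r=10⇒gr=2,Rb=1  c=13⇒Cb=1,th=2,odd=1
L=2*4+2=10  i=1*4+1*2+1=7

10,7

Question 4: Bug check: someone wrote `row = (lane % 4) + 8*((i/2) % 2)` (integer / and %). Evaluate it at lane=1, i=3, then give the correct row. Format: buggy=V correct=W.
buggy=9 correct=8

`(lane % 4) + 8*((i/2) % 2)`[1,3]->9
lane 1: g=0 (1/4), t=1 (1%4)
i=3: r=0+8=8, c=1*2+1+0=3
row: 9 vs 8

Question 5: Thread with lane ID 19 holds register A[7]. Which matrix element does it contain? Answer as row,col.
12,15

19: g=4,t=3
[7] (4+8,3*2+1+8) = (12,15)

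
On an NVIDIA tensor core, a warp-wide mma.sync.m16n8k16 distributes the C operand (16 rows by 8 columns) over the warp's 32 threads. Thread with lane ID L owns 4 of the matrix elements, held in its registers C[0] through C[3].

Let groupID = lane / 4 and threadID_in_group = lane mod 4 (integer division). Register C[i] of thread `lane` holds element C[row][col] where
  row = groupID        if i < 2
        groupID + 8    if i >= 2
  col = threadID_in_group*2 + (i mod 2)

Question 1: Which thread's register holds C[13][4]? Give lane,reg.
22,2

r:13=>grp=5,rB=1  c:4=>tig=2,lo=0
L=5*4+2=22  i=1*2+0=2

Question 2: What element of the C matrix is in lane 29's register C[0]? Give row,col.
7,2

lane 29=>29/4=7, 29 mod 4=1
i=0  r:7+0=>7  c:2·1+0=>2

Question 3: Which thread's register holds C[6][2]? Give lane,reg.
r: 6->gid=6,r8=0  c: 2->tid=1,i&1=0
L=6*4+1=25  i=0*2+0=0

25,0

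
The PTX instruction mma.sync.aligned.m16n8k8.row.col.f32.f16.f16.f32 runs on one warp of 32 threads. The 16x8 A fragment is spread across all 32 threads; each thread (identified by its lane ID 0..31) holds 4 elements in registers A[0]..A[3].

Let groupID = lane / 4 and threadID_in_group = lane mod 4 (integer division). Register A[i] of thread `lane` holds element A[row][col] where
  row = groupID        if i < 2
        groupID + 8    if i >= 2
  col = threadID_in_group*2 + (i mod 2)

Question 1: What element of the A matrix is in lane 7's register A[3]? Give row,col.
lane 7→7/4=1, 7 mod 4=3
i=3  r:1+8→9  c:2·3+1→7

9,7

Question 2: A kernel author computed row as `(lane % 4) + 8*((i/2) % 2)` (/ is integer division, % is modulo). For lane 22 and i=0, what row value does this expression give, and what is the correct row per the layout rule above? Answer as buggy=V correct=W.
buggy=2 correct=5

`(lane % 4) + 8*((i/2) % 2)`[22,0]⇒2
lane 22: gr=5 (22/4), th=2 (22%4)
i=0: r=5+0=5, c=2*2+0=4
row: 2 vs 5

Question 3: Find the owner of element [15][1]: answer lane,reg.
r: 15->gid=7,r8=1  c: 1->tid=0,i&1=1
L=7*4+0=28  i=1*2+1=3

28,3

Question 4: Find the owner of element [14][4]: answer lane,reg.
r=14⇒gr=6,Rb=1  c=4⇒th=2,odd=0
L=6*4+2=26  i=1*2+0=2

26,2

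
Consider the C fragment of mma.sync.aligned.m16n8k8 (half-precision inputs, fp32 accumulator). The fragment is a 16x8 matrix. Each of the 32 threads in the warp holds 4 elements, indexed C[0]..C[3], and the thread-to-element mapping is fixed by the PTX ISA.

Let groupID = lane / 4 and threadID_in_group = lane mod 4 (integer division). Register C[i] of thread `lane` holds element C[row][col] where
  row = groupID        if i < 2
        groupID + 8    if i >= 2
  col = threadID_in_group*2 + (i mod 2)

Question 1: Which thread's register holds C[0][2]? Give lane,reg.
r=0->g=0,rb=0  c=2->t=1,b0=0
L=0*4+1=1  i=0*2+0=0

1,0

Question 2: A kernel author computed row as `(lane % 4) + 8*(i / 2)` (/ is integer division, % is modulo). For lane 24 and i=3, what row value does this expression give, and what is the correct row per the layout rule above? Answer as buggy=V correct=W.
`(lane % 4) + 8*(i / 2)`[24,3]⇒8
24: gr=6,th=0
[3] (6+8,0*2+1) = (14,1)
row: 8 vs 14

buggy=8 correct=14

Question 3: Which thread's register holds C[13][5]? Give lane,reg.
r=13→G=5,rhi=1  c=5→T=2,p=1
L=5*4+2=22  i=1*2+1=3

22,3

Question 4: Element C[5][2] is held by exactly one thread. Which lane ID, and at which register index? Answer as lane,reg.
r=5->g=5,rb=0  c=2->t=1,b0=0
L=5*4+1=21  i=0*2+0=0

21,0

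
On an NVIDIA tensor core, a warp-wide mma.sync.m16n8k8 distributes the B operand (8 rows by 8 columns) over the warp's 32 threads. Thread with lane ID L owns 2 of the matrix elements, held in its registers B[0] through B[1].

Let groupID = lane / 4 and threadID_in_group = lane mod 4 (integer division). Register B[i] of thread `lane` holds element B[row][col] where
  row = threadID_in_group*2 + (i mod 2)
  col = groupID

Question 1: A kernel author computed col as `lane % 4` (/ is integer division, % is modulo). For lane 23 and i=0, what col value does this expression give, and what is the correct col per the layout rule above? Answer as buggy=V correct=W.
`lane % 4`[23,0]⇒3
lane 23⇒23/4=5, 23 mod 4=3
i=0  r:2·3+0⇒6  c:5
col: 3 vs 5

buggy=3 correct=5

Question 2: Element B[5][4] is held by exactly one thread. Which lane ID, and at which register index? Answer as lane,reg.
18,1

c=4→G=4  r=5→T=2,p=1
L=4*4+2=18  i=1=1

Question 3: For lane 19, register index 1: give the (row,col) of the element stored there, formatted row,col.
7,4

lane 19: gid=4 (19/4), tid=3 (19%4)
i=1: r=3*2+1=7, c=gid=4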